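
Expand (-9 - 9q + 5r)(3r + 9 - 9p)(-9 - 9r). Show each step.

(-9 - 9q + 5r)(3r + 9 - 9p)(-9 - 9r)
= (-27r - 81 + 81p - 27qr - 81q + 81pq + 15r^2 + 45r - 45pr)(-9 - 9r)    [distributive law]
= (18r - 81 + 81p - 27qr - 81q + 81pq + 15r^2 - 45pr)(-9 - 9r)    [combine like terms]
= -162r - 162r^2 + 729 + 729r - 729p - 729pr + 243qr + 243qr^2 + 729q + 729qr - 729pq - 729pqr - 135r^2 - 135r^3 + 405pr + 405pr^2    [distributive law]
= 567r - 297r^2 + 729 - 729p - 324pr + 972qr + 243qr^2 + 729q - 729pq - 729pqr - 135r^3 + 405pr^2    [combine like terms]

567r - 297r^2 + 729 - 729p - 324pr + 972qr + 243qr^2 + 729q - 729pq - 729pqr - 135r^3 + 405pr^2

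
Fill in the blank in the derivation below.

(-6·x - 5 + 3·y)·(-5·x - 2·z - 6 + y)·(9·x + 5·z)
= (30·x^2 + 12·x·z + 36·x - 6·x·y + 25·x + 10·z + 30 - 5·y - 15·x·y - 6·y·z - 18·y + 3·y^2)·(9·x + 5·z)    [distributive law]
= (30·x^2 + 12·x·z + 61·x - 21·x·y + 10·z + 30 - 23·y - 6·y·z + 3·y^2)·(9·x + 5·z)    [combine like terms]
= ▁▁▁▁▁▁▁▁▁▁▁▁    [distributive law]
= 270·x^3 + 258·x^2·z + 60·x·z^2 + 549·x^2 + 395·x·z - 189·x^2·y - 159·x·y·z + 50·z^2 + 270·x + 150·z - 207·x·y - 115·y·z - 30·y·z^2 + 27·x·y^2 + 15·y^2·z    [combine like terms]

By distributive law:

270·x^3 + 150·x^2·z + 108·x^2·z + 60·x·z^2 + 549·x^2 + 305·x·z - 189·x^2·y - 105·x·y·z + 90·x·z + 50·z^2 + 270·x + 150·z - 207·x·y - 115·y·z - 54·x·y·z - 30·y·z^2 + 27·x·y^2 + 15·y^2·z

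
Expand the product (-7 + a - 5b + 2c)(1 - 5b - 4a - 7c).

-7 + 30b + 29a + 51c + 15ab - 4a^2 - 15ac + 25b^2 + 25bc - 14c^2

(-7 + a - 5b + 2c)(1 - 5b - 4a - 7c)
= -7 + 35b + 28a + 49c + a - 5ab - 4a^2 - 7ac - 5b + 25b^2 + 20ab + 35bc + 2c - 10bc - 8ac - 14c^2    [distributive law]
= -7 + 30b + 29a + 51c + 15ab - 4a^2 - 15ac + 25b^2 + 25bc - 14c^2    [combine like terms]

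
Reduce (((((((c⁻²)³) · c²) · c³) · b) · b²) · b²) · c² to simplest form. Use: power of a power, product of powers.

(((((((c⁻²)³) · c²) · c³) · b) · b²) · b²) · c²
= (((((c⁻⁶ · c²) · c³) · b) · b²) · b²) · c²    [power of a power]
= ((((c⁻⁴ · c³) · b) · b²) · b²) · c²    [product of powers]
= (((c⁻¹ · b) · b²) · b²) · c²    [product of powers]
= b⁵c    [product of powers]

b⁵c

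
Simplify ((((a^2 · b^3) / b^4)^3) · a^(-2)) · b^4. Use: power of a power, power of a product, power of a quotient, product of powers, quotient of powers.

((((a^2 · b^3) / b^4)^3) · a^(-2)) · b^4
= ((((a^2 · b^3)^3) / ((b^4)^3)) · a^(-2)) · b^4    [power of a quotient]
= (((((a^2)^3) · ((b^3)^3)) / ((b^4)^3)) · a^(-2)) · b^4    [power of a product]
= (((a^6 · ((b^3)^3)) / ((b^4)^3)) · a^(-2)) · b^4    [power of a power]
= (((a^6 · b^9) / ((b^4)^3)) · a^(-2)) · b^4    [power of a power]
= (((a^6 · b^9) / b^12) · a^(-2)) · b^4    [power of a power]
= a^4·b    [quotient of powers; product of powers]

a^4·b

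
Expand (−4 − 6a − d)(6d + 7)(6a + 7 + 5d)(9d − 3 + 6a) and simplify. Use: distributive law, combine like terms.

(−4 − 6a − d)(6d + 7)(6a + 7 + 5d)(9d − 3 + 6a)
= (−24d − 28 − 36ad − 42a − 6d^2 − 7d)(6a + 7 + 5d)(9d − 3 + 6a)    [distributive law]
= (−31d − 28 − 36ad − 42a − 6d^2)(6a + 7 + 5d)(9d − 3 + 6a)    [combine like terms]
= (−186ad − 217d − 155d^2 − 168a − 196 − 140d − 216a^2d − 252ad − 180ad^2 − 252a^2 − 294a − 210ad − 36ad^2 − 42d^2 − 30d^3)(9d − 3 + 6a)    [distributive law]
= (−648ad − 357d − 197d^2 − 462a − 196 − 216a^2d − 216ad^2 − 252a^2 − 30d^3)(9d − 3 + 6a)    [combine like terms]
= −5832ad^2 + 1944ad − 3888a^2d − 3213d^2 + 1071d − 2142ad − 1773d^3 + 591d^2 − 1182ad^2 − 4158ad + 1386a − 2772a^2 − 1764d + 588 − 1176a − 1944a^2d^2 + 648a^2d − 1296a^3d − 1944ad^3 + 648ad^2 − 1296a^2d^2 − 2268a^2d + 756a^2 − 1512a^3 − 270d^4 + 90d^3 − 180ad^3    [distributive law]
= −6366ad^2 − 4356ad − 5508a^2d − 2622d^2 − 693d − 1683d^3 + 210a − 2016a^2 + 588 − 3240a^2d^2 − 1296a^3d − 2124ad^3 − 1512a^3 − 270d^4    [combine like terms]

−6366ad^2 − 4356ad − 5508a^2d − 2622d^2 − 693d − 1683d^3 + 210a − 2016a^2 + 588 − 3240a^2d^2 − 1296a^3d − 2124ad^3 − 1512a^3 − 270d^4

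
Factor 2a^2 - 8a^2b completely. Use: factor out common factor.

2a^2 - 8a^2b
= 2(a^2 - 4a^2b)    [factor out 2]
= 2a^2(1 - 4b)    [factor out a^2]

2a^2(1 - 4b)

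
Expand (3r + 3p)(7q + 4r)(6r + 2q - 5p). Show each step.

150qr^2 + 42q^2r + 45pqr + 72r^3 + 12pr^2 + 42pq^2 - 105p^2q - 60p^2r

(3r + 3p)(7q + 4r)(6r + 2q - 5p)
= (21qr + 12r^2 + 21pq + 12pr)(6r + 2q - 5p)    [distributive law]
= 126qr^2 + 42q^2r - 105pqr + 72r^3 + 24qr^2 - 60pr^2 + 126pqr + 42pq^2 - 105p^2q + 72pr^2 + 24pqr - 60p^2r    [distributive law]
= 150qr^2 + 42q^2r + 45pqr + 72r^3 + 12pr^2 + 42pq^2 - 105p^2q - 60p^2r    [combine like terms]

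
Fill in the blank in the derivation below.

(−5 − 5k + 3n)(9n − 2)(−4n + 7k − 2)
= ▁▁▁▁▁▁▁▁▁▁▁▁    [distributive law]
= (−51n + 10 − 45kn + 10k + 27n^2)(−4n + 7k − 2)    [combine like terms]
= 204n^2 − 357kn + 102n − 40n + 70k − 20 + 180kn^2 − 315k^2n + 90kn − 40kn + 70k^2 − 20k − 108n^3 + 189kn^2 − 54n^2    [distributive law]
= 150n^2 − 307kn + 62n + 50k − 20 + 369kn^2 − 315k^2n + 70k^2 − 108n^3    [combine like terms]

After distributive law, the bracketed line is:

(−45n + 10 − 45kn + 10k + 27n^2 − 6n)(−4n + 7k − 2)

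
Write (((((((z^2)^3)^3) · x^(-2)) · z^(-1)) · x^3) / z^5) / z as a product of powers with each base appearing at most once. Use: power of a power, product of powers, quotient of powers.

(((((((z^2)^3)^3) · x^(-2)) · z^(-1)) · x^3) / z^5) / z
= ((((((z^2)^9) · x^(-2)) · z^(-1)) · x^3) / z^5) / z    [power of a power]
= ((((z^18 · x^(-2)) · z^(-1)) · x^3) / z^5) / z    [power of a power]
= xz^11    [quotient of powers; product of powers]

xz^11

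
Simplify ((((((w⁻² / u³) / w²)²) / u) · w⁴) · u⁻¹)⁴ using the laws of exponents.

u⁻³²w⁻¹⁶

((((((w⁻² / u³) / w²)²) / u) · w⁴) · u⁻¹)⁴
= ((((((w⁻² / u³) / w²)²) / u) · w⁴)⁴) · ((u⁻¹)⁴)    [power of a product]
= ((((((w⁻² / u³) / w²)²) / u)⁴) · ((w⁴)⁴)) · ((u⁻¹)⁴)    [power of a product]
= ((((((w⁻² / u³) / w²)²)⁴) / (u⁴)) · ((w⁴)⁴)) · ((u⁻¹)⁴)    [power of a quotient]
= (((((w⁻² / u³) / w²)⁸) / (u⁴)) · ((w⁴)⁴)) · ((u⁻¹)⁴)    [power of a power]
= (((((w⁻² / u³)⁸) / ((w²)⁸)) / (u⁴)) · ((w⁴)⁴)) · ((u⁻¹)⁴)    [power of a quotient]
= ((((((w⁻²)⁸) / ((u³)⁸)) / ((w²)⁸)) / (u⁴)) · ((w⁴)⁴)) · ((u⁻¹)⁴)    [power of a quotient]
= ((((w⁻¹⁶ / ((u³)⁸)) / ((w²)⁸)) / (u⁴)) · ((w⁴)⁴)) · ((u⁻¹)⁴)    [power of a power]
= ((((w⁻¹⁶ / u²⁴) / ((w²)⁸)) / (u⁴)) · ((w⁴)⁴)) · ((u⁻¹)⁴)    [power of a power]
= ((((w⁻¹⁶ / u²⁴) / w¹⁶) / (u⁴)) · ((w⁴)⁴)) · ((u⁻¹)⁴)    [power of a power]
= ((((w⁻¹⁶ / u²⁴) / w¹⁶) / u⁴) · w¹⁶) · ((u⁻¹)⁴)    [power of a power]
= ((((w⁻¹⁶ / u²⁴) / w¹⁶) / u⁴) · w¹⁶) · u⁻⁴    [power of a power]
= u⁻³²w⁻¹⁶    [quotient of powers; product of powers]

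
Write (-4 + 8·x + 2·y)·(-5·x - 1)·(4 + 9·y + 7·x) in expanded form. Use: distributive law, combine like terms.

76·x + 54·x·y - 76·x² + 16 + 28·y - 430·x²·y - 280·x³ - 90·x·y² - 18·y²

(-4 + 8·x + 2·y)·(-5·x - 1)·(4 + 9·y + 7·x)
= (20·x + 4 - 40·x² - 8·x - 10·x·y - 2·y)·(4 + 9·y + 7·x)    [distributive law]
= (12·x + 4 - 40·x² - 10·x·y - 2·y)·(4 + 9·y + 7·x)    [combine like terms]
= 48·x + 108·x·y + 84·x² + 16 + 36·y + 28·x - 160·x² - 360·x²·y - 280·x³ - 40·x·y - 90·x·y² - 70·x²·y - 8·y - 18·y² - 14·x·y    [distributive law]
= 76·x + 54·x·y - 76·x² + 16 + 28·y - 430·x²·y - 280·x³ - 90·x·y² - 18·y²    [combine like terms]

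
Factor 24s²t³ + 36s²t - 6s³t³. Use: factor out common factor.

6s²t(4t² + 6 - st²)

24s²t³ + 36s²t - 6s³t³
= 6(4s²t³ + 6s²t - s³t³)    [factor out 6]
= 6s²t(4t² + 6 - st²)    [factor out s²t]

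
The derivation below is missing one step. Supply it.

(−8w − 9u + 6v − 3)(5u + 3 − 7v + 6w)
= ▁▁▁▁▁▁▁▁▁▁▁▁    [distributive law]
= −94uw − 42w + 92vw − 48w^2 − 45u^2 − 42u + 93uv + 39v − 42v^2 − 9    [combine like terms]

After distributive law, the bracketed line is:

−40uw − 24w + 56vw − 48w^2 − 45u^2 − 27u + 63uv − 54uw + 30uv + 18v − 42v^2 + 36vw − 15u − 9 + 21v − 18w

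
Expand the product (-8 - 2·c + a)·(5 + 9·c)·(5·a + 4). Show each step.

(-8 - 2·c + a)·(5 + 9·c)·(5·a + 4)
= (-40 - 72·c - 10·c - 18·c² + 5·a + 9·a·c)·(5·a + 4)    [distributive law]
= (-40 - 82·c - 18·c² + 5·a + 9·a·c)·(5·a + 4)    [combine like terms]
= -200·a - 160 - 410·a·c - 328·c - 90·a·c² - 72·c² + 25·a² + 20·a + 45·a²·c + 36·a·c    [distributive law]
= -180·a - 160 - 374·a·c - 328·c - 90·a·c² - 72·c² + 25·a² + 45·a²·c    [combine like terms]

-180·a - 160 - 374·a·c - 328·c - 90·a·c² - 72·c² + 25·a² + 45·a²·c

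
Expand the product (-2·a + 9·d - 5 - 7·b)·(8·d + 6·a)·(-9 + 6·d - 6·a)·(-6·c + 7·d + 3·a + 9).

(-2·a + 9·d - 5 - 7·b)·(8·d + 6·a)·(-9 + 6·d - 6·a)·(-6·c + 7·d + 3·a + 9)
= (-16·a·d - 12·a² + 72·d² + 54·a·d - 40·d - 30·a - 56·b·d - 42·a·b)·(-9 + 6·d - 6·a)·(-6·c + 7·d + 3·a + 9)    [distributive law]
= (38·a·d - 12·a² + 72·d² - 40·d - 30·a - 56·b·d - 42·a·b)·(-9 + 6·d - 6·a)·(-6·c + 7·d + 3·a + 9)    [combine like terms]
= (-342·a·d + 228·a·d² - 228·a²·d + 108·a² - 72·a²·d + 72·a³ - 648·d² + 432·d³ - 432·a·d² + 360·d - 240·d² + 240·a·d + 270·a - 180·a·d + 180·a² + 504·b·d - 336·b·d² + 336·a·b·d + 378·a·b - 252·a·b·d + 252·a²·b)·(-6·c + 7·d + 3·a + 9)    [distributive law]
= (-282·a·d - 204·a·d² - 300·a²·d + 288·a² + 72·a³ - 888·d² + 432·d³ + 360·d + 270·a + 504·b·d - 336·b·d² + 84·a·b·d + 378·a·b + 252·a²·b)·(-6·c + 7·d + 3·a + 9)    [combine like terms]
= 1692·a·c·d - 1974·a·d² - 846·a²·d - 2538·a·d + 1224·a·c·d² - 1428·a·d³ - 612·a²·d² - 1836·a·d² + 1800·a²·c·d - 2100·a²·d² - 900·a³·d - 2700·a²·d - 1728·a²·c + 2016·a²·d + 864·a³ + 2592·a² - 432·a³·c + 504·a³·d + 216·a⁴ + 648·a³ + 5328·c·d² - 6216·d³ - 2664·a·d² - 7992·d² - 2592·c·d³ + 3024·d⁴ + 1296·a·d³ + 3888·d³ - 2160·c·d + 2520·d² + 1080·a·d + 3240·d - 1620·a·c + 1890·a·d + 810·a² + 2430·a - 3024·b·c·d + 3528·b·d² + 1512·a·b·d + 4536·b·d + 2016·b·c·d² - 2352·b·d³ - 1008·a·b·d² - 3024·b·d² - 504·a·b·c·d + 588·a·b·d² + 252·a²·b·d + 756·a·b·d - 2268·a·b·c + 2646·a·b·d + 1134·a²·b + 3402·a·b - 1512·a²·b·c + 1764·a²·b·d + 756·a³·b + 2268·a²·b    [distributive law]
= 1692·a·c·d - 6474·a·d² - 1530·a²·d + 432·a·d + 1224·a·c·d² - 132·a·d³ - 2712·a²·d² + 1800·a²·c·d - 396·a³·d - 1728·a²·c + 1512·a³ + 3402·a² - 432·a³·c + 216·a⁴ + 5328·c·d² - 2328·d³ - 5472·d² - 2592·c·d³ + 3024·d⁴ - 2160·c·d + 3240·d - 1620·a·c + 2430·a - 3024·b·c·d + 504·b·d² + 4914·a·b·d + 4536·b·d + 2016·b·c·d² - 2352·b·d³ - 420·a·b·d² - 504·a·b·c·d + 2016·a²·b·d - 2268·a·b·c + 3402·a²·b + 3402·a·b - 1512·a²·b·c + 756·a³·b    [combine like terms]

1692·a·c·d - 6474·a·d² - 1530·a²·d + 432·a·d + 1224·a·c·d² - 132·a·d³ - 2712·a²·d² + 1800·a²·c·d - 396·a³·d - 1728·a²·c + 1512·a³ + 3402·a² - 432·a³·c + 216·a⁴ + 5328·c·d² - 2328·d³ - 5472·d² - 2592·c·d³ + 3024·d⁴ - 2160·c·d + 3240·d - 1620·a·c + 2430·a - 3024·b·c·d + 504·b·d² + 4914·a·b·d + 4536·b·d + 2016·b·c·d² - 2352·b·d³ - 420·a·b·d² - 504·a·b·c·d + 2016·a²·b·d - 2268·a·b·c + 3402·a²·b + 3402·a·b - 1512·a²·b·c + 756·a³·b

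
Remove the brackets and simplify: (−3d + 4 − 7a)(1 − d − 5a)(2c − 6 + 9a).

(−3d + 4 − 7a)(1 − d − 5a)(2c − 6 + 9a)
= (−3d + 3d^2 + 15ad + 4 − 4d − 20a − 7a + 7ad + 35a^2)(2c − 6 + 9a)    [distributive law]
= (−7d + 3d^2 + 22ad + 4 − 27a + 35a^2)(2c − 6 + 9a)    [combine like terms]
= −14cd + 42d − 63ad + 6cd^2 − 18d^2 + 27ad^2 + 44acd − 132ad + 198a^2d + 8c − 24 + 36a − 54ac + 162a − 243a^2 + 70a^2c − 210a^2 + 315a^3    [distributive law]
= −14cd + 42d − 195ad + 6cd^2 − 18d^2 + 27ad^2 + 44acd + 198a^2d + 8c − 24 + 198a − 54ac − 453a^2 + 70a^2c + 315a^3    [combine like terms]

−14cd + 42d − 195ad + 6cd^2 − 18d^2 + 27ad^2 + 44acd + 198a^2d + 8c − 24 + 198a − 54ac − 453a^2 + 70a^2c + 315a^3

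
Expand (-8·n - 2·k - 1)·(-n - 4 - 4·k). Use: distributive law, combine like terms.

(-8·n - 2·k - 1)·(-n - 4 - 4·k)
= 8·n^2 + 32·n + 32·k·n + 2·k·n + 8·k + 8·k^2 + n + 4 + 4·k    [distributive law]
= 8·n^2 + 33·n + 34·k·n + 12·k + 8·k^2 + 4    [combine like terms]

8·n^2 + 33·n + 34·k·n + 12·k + 8·k^2 + 4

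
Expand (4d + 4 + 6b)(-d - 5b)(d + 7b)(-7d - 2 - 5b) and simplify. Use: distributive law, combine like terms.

(4d + 4 + 6b)(-d - 5b)(d + 7b)(-7d - 2 - 5b)
= (-4d^2 - 20bd - 4d - 20b - 6bd - 30b^2)(d + 7b)(-7d - 2 - 5b)    [distributive law]
= (-4d^2 - 26bd - 4d - 20b - 30b^2)(d + 7b)(-7d - 2 - 5b)    [combine like terms]
= (-4d^3 - 28bd^2 - 26bd^2 - 182b^2d - 4d^2 - 28bd - 20bd - 140b^2 - 30b^2d - 210b^3)(-7d - 2 - 5b)    [distributive law]
= (-4d^3 - 54bd^2 - 212b^2d - 4d^2 - 48bd - 140b^2 - 210b^3)(-7d - 2 - 5b)    [combine like terms]
= 28d^4 + 8d^3 + 20bd^3 + 378bd^3 + 108bd^2 + 270b^2d^2 + 1484b^2d^2 + 424b^2d + 1060b^3d + 28d^3 + 8d^2 + 20bd^2 + 336bd^2 + 96bd + 240b^2d + 980b^2d + 280b^2 + 700b^3 + 1470b^3d + 420b^3 + 1050b^4    [distributive law]
= 28d^4 + 36d^3 + 398bd^3 + 464bd^2 + 1754b^2d^2 + 1644b^2d + 2530b^3d + 8d^2 + 96bd + 280b^2 + 1120b^3 + 1050b^4    [combine like terms]

28d^4 + 36d^3 + 398bd^3 + 464bd^2 + 1754b^2d^2 + 1644b^2d + 2530b^3d + 8d^2 + 96bd + 280b^2 + 1120b^3 + 1050b^4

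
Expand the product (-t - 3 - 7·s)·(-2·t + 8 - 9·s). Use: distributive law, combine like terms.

2·t² - 2·t + 23·s·t - 24 - 29·s + 63·s²

(-t - 3 - 7·s)·(-2·t + 8 - 9·s)
= 2·t² - 8·t + 9·s·t + 6·t - 24 + 27·s + 14·s·t - 56·s + 63·s²    [distributive law]
= 2·t² - 2·t + 23·s·t - 24 - 29·s + 63·s²    [combine like terms]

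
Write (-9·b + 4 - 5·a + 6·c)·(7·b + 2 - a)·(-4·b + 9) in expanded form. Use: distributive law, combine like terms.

(-9·b + 4 - 5·a + 6·c)·(7·b + 2 - a)·(-4·b + 9)
= (-63·b² - 18·b + 9·a·b + 28·b + 8 - 4·a - 35·a·b - 10·a + 5·a² + 42·b·c + 12·c - 6·a·c)·(-4·b + 9)    [distributive law]
= (-63·b² + 10·b - 26·a·b + 8 - 14·a + 5·a² + 42·b·c + 12·c - 6·a·c)·(-4·b + 9)    [combine like terms]
= 252·b³ - 567·b² - 40·b² + 90·b + 104·a·b² - 234·a·b - 32·b + 72 + 56·a·b - 126·a - 20·a²·b + 45·a² - 168·b²·c + 378·b·c - 48·b·c + 108·c + 24·a·b·c - 54·a·c    [distributive law]
= 252·b³ - 607·b² + 58·b + 104·a·b² - 178·a·b + 72 - 126·a - 20·a²·b + 45·a² - 168·b²·c + 330·b·c + 108·c + 24·a·b·c - 54·a·c    [combine like terms]

252·b³ - 607·b² + 58·b + 104·a·b² - 178·a·b + 72 - 126·a - 20·a²·b + 45·a² - 168·b²·c + 330·b·c + 108·c + 24·a·b·c - 54·a·c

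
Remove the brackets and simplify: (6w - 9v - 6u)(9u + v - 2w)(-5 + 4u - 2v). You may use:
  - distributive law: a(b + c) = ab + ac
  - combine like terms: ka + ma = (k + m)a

-330uw + 264u²w - 36uvw - 120vw - 48v²w + 60w² - 48uw² + 24vw² + 435uv - 240u²v + 138uv² + 45v² + 18v³ + 270u² - 216u³

(6w - 9v - 6u)(9u + v - 2w)(-5 + 4u - 2v)
= (54uw + 6vw - 12w² - 81uv - 9v² + 18vw - 54u² - 6uv + 12uw)(-5 + 4u - 2v)    [distributive law]
= (66uw + 24vw - 12w² - 87uv - 9v² - 54u²)(-5 + 4u - 2v)    [combine like terms]
= -330uw + 264u²w - 132uvw - 120vw + 96uvw - 48v²w + 60w² - 48uw² + 24vw² + 435uv - 348u²v + 174uv² + 45v² - 36uv² + 18v³ + 270u² - 216u³ + 108u²v    [distributive law]
= -330uw + 264u²w - 36uvw - 120vw - 48v²w + 60w² - 48uw² + 24vw² + 435uv - 240u²v + 138uv² + 45v² + 18v³ + 270u² - 216u³    [combine like terms]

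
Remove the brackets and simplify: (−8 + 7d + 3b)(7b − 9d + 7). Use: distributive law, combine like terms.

−35b + 121d − 56 + 22bd − 63d² + 21b²

(−8 + 7d + 3b)(7b − 9d + 7)
= −56b + 72d − 56 + 49bd − 63d² + 49d + 21b² − 27bd + 21b    [distributive law]
= −35b + 121d − 56 + 22bd − 63d² + 21b²    [combine like terms]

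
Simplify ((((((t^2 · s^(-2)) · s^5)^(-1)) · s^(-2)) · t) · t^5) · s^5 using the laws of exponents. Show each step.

((((((t^2 · s^(-2)) · s^5)^(-1)) · s^(-2)) · t) · t^5) · s^5
= ((((((t^2 · s^(-2))^(-1)) · ((s^5)^(-1))) · s^(-2)) · t) · t^5) · s^5    [power of a product]
= (((((((t^2)^(-1)) · ((s^(-2))^(-1))) · ((s^5)^(-1))) · s^(-2)) · t) · t^5) · s^5    [power of a product]
= (((((t^(-2) · ((s^(-2))^(-1))) · ((s^5)^(-1))) · s^(-2)) · t) · t^5) · s^5    [power of a power]
= (((((t^(-2) · s^2) · ((s^5)^(-1))) · s^(-2)) · t) · t^5) · s^5    [power of a power]
= (((((t^(-2) · s^2) · s^(-5)) · s^(-2)) · t) · t^5) · s^5    [power of a power]
= t^4    [product of powers]

t^4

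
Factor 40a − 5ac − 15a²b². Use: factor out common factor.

40a − 5ac − 15a²b²
= 5(8a − ac − 3a²b²)    [factor out 5]
= 5a(8 − c − 3ab²)    [factor out a]

5a(8 − c − 3ab²)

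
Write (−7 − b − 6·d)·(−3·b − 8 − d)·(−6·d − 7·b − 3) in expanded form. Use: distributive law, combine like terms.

−616·b·d − 212·b^2 − 479·b − 501·d − 168 − 348·d^2 − 151·b^2·d − 21·b^3 − 156·b·d^2 − 36·d^3

(−7 − b − 6·d)·(−3·b − 8 − d)·(−6·d − 7·b − 3)
= (21·b + 56 + 7·d + 3·b^2 + 8·b + b·d + 18·b·d + 48·d + 6·d^2)·(−6·d − 7·b − 3)    [distributive law]
= (29·b + 56 + 55·d + 3·b^2 + 19·b·d + 6·d^2)·(−6·d − 7·b − 3)    [combine like terms]
= −174·b·d − 203·b^2 − 87·b − 336·d − 392·b − 168 − 330·d^2 − 385·b·d − 165·d − 18·b^2·d − 21·b^3 − 9·b^2 − 114·b·d^2 − 133·b^2·d − 57·b·d − 36·d^3 − 42·b·d^2 − 18·d^2    [distributive law]
= −616·b·d − 212·b^2 − 479·b − 501·d − 168 − 348·d^2 − 151·b^2·d − 21·b^3 − 156·b·d^2 − 36·d^3    [combine like terms]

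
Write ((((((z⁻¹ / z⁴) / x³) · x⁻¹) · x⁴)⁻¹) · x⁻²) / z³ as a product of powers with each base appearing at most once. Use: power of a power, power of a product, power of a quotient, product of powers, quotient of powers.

((((((z⁻¹ / z⁴) / x³) · x⁻¹) · x⁴)⁻¹) · x⁻²) / z³
= ((((((z⁻¹ / z⁴) / x³) · x⁻¹)⁻¹) · ((x⁴)⁻¹)) · x⁻²) / z³    [power of a product]
= ((((((z⁻¹ / z⁴) / x³)⁻¹) · ((x⁻¹)⁻¹)) · ((x⁴)⁻¹)) · x⁻²) / z³    [power of a product]
= ((((((z⁻¹ / z⁴)⁻¹) / ((x³)⁻¹)) · ((x⁻¹)⁻¹)) · ((x⁴)⁻¹)) · x⁻²) / z³    [power of a quotient]
= (((((((z⁻¹)⁻¹) / ((z⁴)⁻¹)) / ((x³)⁻¹)) · ((x⁻¹)⁻¹)) · ((x⁴)⁻¹)) · x⁻²) / z³    [power of a quotient]
= (((((z / ((z⁴)⁻¹)) / ((x³)⁻¹)) · ((x⁻¹)⁻¹)) · ((x⁴)⁻¹)) · x⁻²) / z³    [power of a power]
= (((((z / z⁻⁴) / ((x³)⁻¹)) · ((x⁻¹)⁻¹)) · ((x⁴)⁻¹)) · x⁻²) / z³    [power of a power]
= ((((z⁵ / ((x³)⁻¹)) · ((x⁻¹)⁻¹)) · ((x⁴)⁻¹)) · x⁻²) / z³    [quotient of powers]
= ((((z⁵ / x⁻³) · ((x⁻¹)⁻¹)) · ((x⁴)⁻¹)) · x⁻²) / z³    [power of a power]
= ((((z⁵ / x⁻³) · x) · ((x⁴)⁻¹)) · x⁻²) / z³    [power of a power]
= ((((z⁵ / x⁻³) · x) · x⁻⁴) · x⁻²) / z³    [power of a power]
= x⁻²z²    [quotient of powers; product of powers]

x⁻²z²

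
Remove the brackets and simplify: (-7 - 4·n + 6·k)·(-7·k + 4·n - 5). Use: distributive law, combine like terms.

19·k - 8·n + 35 + 52·k·n - 16·n^2 - 42·k^2

(-7 - 4·n + 6·k)·(-7·k + 4·n - 5)
= 49·k - 28·n + 35 + 28·k·n - 16·n^2 + 20·n - 42·k^2 + 24·k·n - 30·k    [distributive law]
= 19·k - 8·n + 35 + 52·k·n - 16·n^2 - 42·k^2    [combine like terms]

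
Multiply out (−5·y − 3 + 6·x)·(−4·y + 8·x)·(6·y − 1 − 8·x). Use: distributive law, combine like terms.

120·y³ + 52·y² − 544·x·y² − 176·x·y + 800·x²·y − 12·y + 24·x + 144·x² − 384·x³

(−5·y − 3 + 6·x)·(−4·y + 8·x)·(6·y − 1 − 8·x)
= (20·y² − 40·x·y + 12·y − 24·x − 24·x·y + 48·x²)·(6·y − 1 − 8·x)    [distributive law]
= (20·y² − 64·x·y + 12·y − 24·x + 48·x²)·(6·y − 1 − 8·x)    [combine like terms]
= 120·y³ − 20·y² − 160·x·y² − 384·x·y² + 64·x·y + 512·x²·y + 72·y² − 12·y − 96·x·y − 144·x·y + 24·x + 192·x² + 288·x²·y − 48·x² − 384·x³    [distributive law]
= 120·y³ + 52·y² − 544·x·y² − 176·x·y + 800·x²·y − 12·y + 24·x + 144·x² − 384·x³    [combine like terms]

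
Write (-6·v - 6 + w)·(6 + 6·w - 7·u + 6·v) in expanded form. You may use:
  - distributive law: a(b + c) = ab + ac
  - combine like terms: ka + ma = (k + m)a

-72·v - 30·v·w + 42·u·v - 36·v^2 - 36 - 30·w + 42·u + 6·w^2 - 7·u·w

(-6·v - 6 + w)·(6 + 6·w - 7·u + 6·v)
= -36·v - 36·v·w + 42·u·v - 36·v^2 - 36 - 36·w + 42·u - 36·v + 6·w + 6·w^2 - 7·u·w + 6·v·w    [distributive law]
= -72·v - 30·v·w + 42·u·v - 36·v^2 - 36 - 30·w + 42·u + 6·w^2 - 7·u·w    [combine like terms]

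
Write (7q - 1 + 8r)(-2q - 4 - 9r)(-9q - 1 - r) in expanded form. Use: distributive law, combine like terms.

126q^3 + 248q^2 + 725q^2r - 10q + 312qr + 727qr^2 - 4 + 19r + 95r^2 + 72r^3

(7q - 1 + 8r)(-2q - 4 - 9r)(-9q - 1 - r)
= (-14q^2 - 28q - 63qr + 2q + 4 + 9r - 16qr - 32r - 72r^2)(-9q - 1 - r)    [distributive law]
= (-14q^2 - 26q - 79qr + 4 - 23r - 72r^2)(-9q - 1 - r)    [combine like terms]
= 126q^3 + 14q^2 + 14q^2r + 234q^2 + 26q + 26qr + 711q^2r + 79qr + 79qr^2 - 36q - 4 - 4r + 207qr + 23r + 23r^2 + 648qr^2 + 72r^2 + 72r^3    [distributive law]
= 126q^3 + 248q^2 + 725q^2r - 10q + 312qr + 727qr^2 - 4 + 19r + 95r^2 + 72r^3    [combine like terms]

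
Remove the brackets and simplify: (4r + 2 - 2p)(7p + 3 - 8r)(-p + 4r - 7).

-100p^2r + 208pr^2 - 272pr + 208r^2 + 52r - 128r^3 + 90p^2 - 62p - 42 + 14p^3

(4r + 2 - 2p)(7p + 3 - 8r)(-p + 4r - 7)
= (28pr + 12r - 32r^2 + 14p + 6 - 16r - 14p^2 - 6p + 16pr)(-p + 4r - 7)    [distributive law]
= (44pr - 4r - 32r^2 + 8p + 6 - 14p^2)(-p + 4r - 7)    [combine like terms]
= -44p^2r + 176pr^2 - 308pr + 4pr - 16r^2 + 28r + 32pr^2 - 128r^3 + 224r^2 - 8p^2 + 32pr - 56p - 6p + 24r - 42 + 14p^3 - 56p^2r + 98p^2    [distributive law]
= -100p^2r + 208pr^2 - 272pr + 208r^2 + 52r - 128r^3 + 90p^2 - 62p - 42 + 14p^3    [combine like terms]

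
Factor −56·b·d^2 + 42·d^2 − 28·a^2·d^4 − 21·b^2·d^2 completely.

−56·b·d^2 + 42·d^2 − 28·a^2·d^4 − 21·b^2·d^2
= 7(−8·b·d^2 + 6·d^2 − 4·a^2·d^4 − 3·b^2·d^2)    [factor out 7]
= 7·d^2(−8·b + 6 − 4·a^2·d^2 − 3·b^2)    [factor out d^2]

7·d^2(−8·b + 6 − 4·a^2·d^2 − 3·b^2)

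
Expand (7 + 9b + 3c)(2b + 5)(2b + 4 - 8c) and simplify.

190b² + 306b - 418bc + 140 - 220c + 36b³ - 132b²c - 48bc² - 120c²

(7 + 9b + 3c)(2b + 5)(2b + 4 - 8c)
= (14b + 35 + 18b² + 45b + 6bc + 15c)(2b + 4 - 8c)    [distributive law]
= (59b + 35 + 18b² + 6bc + 15c)(2b + 4 - 8c)    [combine like terms]
= 118b² + 236b - 472bc + 70b + 140 - 280c + 36b³ + 72b² - 144b²c + 12b²c + 24bc - 48bc² + 30bc + 60c - 120c²    [distributive law]
= 190b² + 306b - 418bc + 140 - 220c + 36b³ - 132b²c - 48bc² - 120c²    [combine like terms]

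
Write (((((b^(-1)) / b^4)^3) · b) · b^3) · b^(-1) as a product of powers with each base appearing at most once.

b^(-12)

(((((b^(-1)) / b^4)^3) · b) · b^3) · b^(-1)
= (((((b^(-1))^3) / ((b^4)^3)) · b) · b^3) · b^(-1)    [power of a quotient]
= ((((b^(-3)) / ((b^4)^3)) · b) · b^3) · b^(-1)    [power of a power]
= (((b^(-3) / b^12) · b) · b^3) · b^(-1)    [power of a power]
= ((b^(-15) · b) · b^3) · b^(-1)    [quotient of powers]
= (b^(-14) · b^3) · b^(-1)    [product of powers]
= b^(-11) · b^(-1)    [product of powers]
= b^(-12)    [product of powers]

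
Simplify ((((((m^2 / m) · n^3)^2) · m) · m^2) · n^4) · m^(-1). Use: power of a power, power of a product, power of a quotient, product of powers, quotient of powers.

((((((m^2 / m) · n^3)^2) · m) · m^2) · n^4) · m^(-1)
= ((((((m^2 / m)^2) · ((n^3)^2)) · m) · m^2) · n^4) · m^(-1)    [power of a product]
= (((((((m^2)^2) / (m^2)) · ((n^3)^2)) · m) · m^2) · n^4) · m^(-1)    [power of a quotient]
= (((((m^4 / (m^2)) · ((n^3)^2)) · m) · m^2) · n^4) · m^(-1)    [power of a power]
= ((((m^2 · ((n^3)^2)) · m) · m^2) · n^4) · m^(-1)    [quotient of powers]
= ((((m^2 · n^6) · m) · m^2) · n^4) · m^(-1)    [power of a power]
= m^4n^10    [product of powers]

m^4n^10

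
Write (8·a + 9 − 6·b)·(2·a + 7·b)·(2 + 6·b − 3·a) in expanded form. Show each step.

(8·a + 9 − 6·b)·(2·a + 7·b)·(2 + 6·b − 3·a)
= (16·a² + 56·a·b + 18·a + 63·b − 12·a·b − 42·b²)·(2 + 6·b − 3·a)    [distributive law]
= (16·a² + 44·a·b + 18·a + 63·b − 42·b²)·(2 + 6·b − 3·a)    [combine like terms]
= 32·a² + 96·a²·b − 48·a³ + 88·a·b + 264·a·b² − 132·a²·b + 36·a + 108·a·b − 54·a² + 126·b + 378·b² − 189·a·b − 84·b² − 252·b³ + 126·a·b²    [distributive law]
= −22·a² − 36·a²·b − 48·a³ + 7·a·b + 390·a·b² + 36·a + 126·b + 294·b² − 252·b³    [combine like terms]

−22·a² − 36·a²·b − 48·a³ + 7·a·b + 390·a·b² + 36·a + 126·b + 294·b² − 252·b³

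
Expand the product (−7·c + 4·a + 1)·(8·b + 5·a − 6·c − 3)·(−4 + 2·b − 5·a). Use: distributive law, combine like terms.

254·b·c − 112·b²·c + 162·a·b·c + 161·a·c + 295·a²·c − 168·c² + 84·b·c² − 210·a·c² − 60·c − 182·a·b + 64·a·b² − 120·a²·b − 45·a² − 100·a³ + 43·a − 38·b + 16·b² + 12

(−7·c + 4·a + 1)·(8·b + 5·a − 6·c − 3)·(−4 + 2·b − 5·a)
= (−56·b·c − 35·a·c + 42·c² + 21·c + 32·a·b + 20·a² − 24·a·c − 12·a + 8·b + 5·a − 6·c − 3)·(−4 + 2·b − 5·a)    [distributive law]
= (−56·b·c − 59·a·c + 42·c² + 15·c + 32·a·b + 20·a² − 7·a + 8·b − 3)·(−4 + 2·b − 5·a)    [combine like terms]
= 224·b·c − 112·b²·c + 280·a·b·c + 236·a·c − 118·a·b·c + 295·a²·c − 168·c² + 84·b·c² − 210·a·c² − 60·c + 30·b·c − 75·a·c − 128·a·b + 64·a·b² − 160·a²·b − 80·a² + 40·a²·b − 100·a³ + 28·a − 14·a·b + 35·a² − 32·b + 16·b² − 40·a·b + 12 − 6·b + 15·a    [distributive law]
= 254·b·c − 112·b²·c + 162·a·b·c + 161·a·c + 295·a²·c − 168·c² + 84·b·c² − 210·a·c² − 60·c − 182·a·b + 64·a·b² − 120·a²·b − 45·a² − 100·a³ + 43·a − 38·b + 16·b² + 12    [combine like terms]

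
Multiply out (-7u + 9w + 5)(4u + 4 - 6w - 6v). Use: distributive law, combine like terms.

(-7u + 9w + 5)(4u + 4 - 6w - 6v)
= -28u^2 - 28u + 42uw + 42uv + 36uw + 36w - 54w^2 - 54vw + 20u + 20 - 30w - 30v    [distributive law]
= -28u^2 - 8u + 78uw + 42uv + 6w - 54w^2 - 54vw + 20 - 30v    [combine like terms]

-28u^2 - 8u + 78uw + 42uv + 6w - 54w^2 - 54vw + 20 - 30v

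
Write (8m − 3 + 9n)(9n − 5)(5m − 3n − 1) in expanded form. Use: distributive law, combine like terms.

(8m − 3 + 9n)(9n − 5)(5m − 3n − 1)
= (72mn − 40m − 27n + 15 + 81n^2 − 45n)(5m − 3n − 1)    [distributive law]
= (72mn − 40m − 72n + 15 + 81n^2)(5m − 3n − 1)    [combine like terms]
= 360m^2n − 216mn^2 − 72mn − 200m^2 + 120mn + 40m − 360mn + 216n^2 + 72n + 75m − 45n − 15 + 405mn^2 − 243n^3 − 81n^2    [distributive law]
= 360m^2n + 189mn^2 − 312mn − 200m^2 + 115m + 135n^2 + 27n − 15 − 243n^3    [combine like terms]

360m^2n + 189mn^2 − 312mn − 200m^2 + 115m + 135n^2 + 27n − 15 − 243n^3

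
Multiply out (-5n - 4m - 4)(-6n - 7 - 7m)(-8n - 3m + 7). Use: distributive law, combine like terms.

-240n^3 - 562mn^2 - 262n^2 - 212mn + 189n - 401m^2n + 28m^2 + 308m - 84m^3 + 196

(-5n - 4m - 4)(-6n - 7 - 7m)(-8n - 3m + 7)
= (30n^2 + 35n + 35mn + 24mn + 28m + 28m^2 + 24n + 28 + 28m)(-8n - 3m + 7)    [distributive law]
= (30n^2 + 59n + 59mn + 56m + 28m^2 + 28)(-8n - 3m + 7)    [combine like terms]
= -240n^3 - 90mn^2 + 210n^2 - 472n^2 - 177mn + 413n - 472mn^2 - 177m^2n + 413mn - 448mn - 168m^2 + 392m - 224m^2n - 84m^3 + 196m^2 - 224n - 84m + 196    [distributive law]
= -240n^3 - 562mn^2 - 262n^2 - 212mn + 189n - 401m^2n + 28m^2 + 308m - 84m^3 + 196    [combine like terms]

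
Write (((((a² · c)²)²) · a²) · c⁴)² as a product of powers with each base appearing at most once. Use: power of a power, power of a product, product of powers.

(((((a² · c)²)²) · a²) · c⁴)²
= (((((a² · c)²)²) · a²)²) · ((c⁴)²)    [power of a product]
= (((((a² · c)²)²)²) · ((a²)²)) · ((c⁴)²)    [power of a product]
= ((((a² · c)²)⁴) · ((a²)²)) · ((c⁴)²)    [power of a power]
= (((a² · c)⁸) · ((a²)²)) · ((c⁴)²)    [power of a power]
= ((((a²)⁸) · (c⁸)) · ((a²)²)) · ((c⁴)²)    [power of a product]
= ((a¹⁶ · (c⁸)) · ((a²)²)) · ((c⁴)²)    [power of a power]
= ((a¹⁶ · c⁸) · a⁴) · ((c⁴)²)    [power of a power]
= ((a¹⁶ · c⁸) · a⁴) · c⁸    [power of a power]
= a²⁰·c¹⁶    [product of powers]

a²⁰·c¹⁶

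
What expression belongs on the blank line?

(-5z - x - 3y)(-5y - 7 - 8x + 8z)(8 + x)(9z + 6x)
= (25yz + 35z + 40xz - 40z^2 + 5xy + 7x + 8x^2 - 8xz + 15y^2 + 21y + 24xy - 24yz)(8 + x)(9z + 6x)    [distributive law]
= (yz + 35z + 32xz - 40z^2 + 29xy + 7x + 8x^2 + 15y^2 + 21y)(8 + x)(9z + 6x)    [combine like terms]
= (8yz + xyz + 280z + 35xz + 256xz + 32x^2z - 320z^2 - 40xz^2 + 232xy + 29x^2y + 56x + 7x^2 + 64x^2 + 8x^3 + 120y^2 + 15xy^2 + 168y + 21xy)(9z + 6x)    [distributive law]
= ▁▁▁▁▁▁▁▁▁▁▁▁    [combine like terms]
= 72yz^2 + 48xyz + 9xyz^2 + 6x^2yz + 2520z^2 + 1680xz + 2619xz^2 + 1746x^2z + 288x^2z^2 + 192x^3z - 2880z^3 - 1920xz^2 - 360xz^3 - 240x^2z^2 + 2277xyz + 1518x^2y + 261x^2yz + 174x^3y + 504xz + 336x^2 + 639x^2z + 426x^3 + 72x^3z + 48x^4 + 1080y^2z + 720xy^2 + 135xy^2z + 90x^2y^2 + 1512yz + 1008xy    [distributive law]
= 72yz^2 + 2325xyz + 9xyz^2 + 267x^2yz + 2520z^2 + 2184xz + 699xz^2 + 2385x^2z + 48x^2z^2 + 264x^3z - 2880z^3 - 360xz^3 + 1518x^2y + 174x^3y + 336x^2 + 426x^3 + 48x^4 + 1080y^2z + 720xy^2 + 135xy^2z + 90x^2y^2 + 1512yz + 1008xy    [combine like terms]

By combine like terms:

(8yz + xyz + 280z + 291xz + 32x^2z - 320z^2 - 40xz^2 + 253xy + 29x^2y + 56x + 71x^2 + 8x^3 + 120y^2 + 15xy^2 + 168y)(9z + 6x)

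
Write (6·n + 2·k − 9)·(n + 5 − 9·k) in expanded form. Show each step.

6·n^2 + 21·n − 52·k·n + 91·k − 18·k^2 − 45

(6·n + 2·k − 9)·(n + 5 − 9·k)
= 6·n^2 + 30·n − 54·k·n + 2·k·n + 10·k − 18·k^2 − 9·n − 45 + 81·k    [distributive law]
= 6·n^2 + 21·n − 52·k·n + 91·k − 18·k^2 − 45    [combine like terms]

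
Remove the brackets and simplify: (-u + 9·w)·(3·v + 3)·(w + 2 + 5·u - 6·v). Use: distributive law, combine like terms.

132·u·v·w + 12·u·v - 15·u^2·v + 18·u·v^2 + 132·u·w - 6·u - 15·u^2 + 27·v·w^2 - 108·v·w - 162·v^2·w + 27·w^2 + 54·w

(-u + 9·w)·(3·v + 3)·(w + 2 + 5·u - 6·v)
= (-3·u·v - 3·u + 27·v·w + 27·w)·(w + 2 + 5·u - 6·v)    [distributive law]
= -3·u·v·w - 6·u·v - 15·u^2·v + 18·u·v^2 - 3·u·w - 6·u - 15·u^2 + 18·u·v + 27·v·w^2 + 54·v·w + 135·u·v·w - 162·v^2·w + 27·w^2 + 54·w + 135·u·w - 162·v·w    [distributive law]
= 132·u·v·w + 12·u·v - 15·u^2·v + 18·u·v^2 + 132·u·w - 6·u - 15·u^2 + 27·v·w^2 - 108·v·w - 162·v^2·w + 27·w^2 + 54·w    [combine like terms]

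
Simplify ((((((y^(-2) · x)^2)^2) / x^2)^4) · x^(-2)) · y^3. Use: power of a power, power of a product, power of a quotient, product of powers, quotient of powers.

x^6·y^(-29)

((((((y^(-2) · x)^2)^2) / x^2)^4) · x^(-2)) · y^3
= ((((((y^(-2) · x)^2)^2)^4) / ((x^2)^4)) · x^(-2)) · y^3    [power of a quotient]
= (((((y^(-2) · x)^2)^8) / ((x^2)^4)) · x^(-2)) · y^3    [power of a power]
= ((((y^(-2) · x)^16) / ((x^2)^4)) · x^(-2)) · y^3    [power of a power]
= (((((y^(-2))^16) · (x^16)) / ((x^2)^4)) · x^(-2)) · y^3    [power of a product]
= (((y^(-32) · (x^16)) / ((x^2)^4)) · x^(-2)) · y^3    [power of a power]
= (((y^(-32) · x^16) / x^8) · x^(-2)) · y^3    [power of a power]
= x^6·y^(-29)    [quotient of powers; product of powers]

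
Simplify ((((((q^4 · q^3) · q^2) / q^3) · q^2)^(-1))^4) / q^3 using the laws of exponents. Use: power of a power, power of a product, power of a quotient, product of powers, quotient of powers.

q^(-35)

((((((q^4 · q^3) · q^2) / q^3) · q^2)^(-1))^4) / q^3
= (((((q^4 · q^3) · q^2) / q^3) · q^2)^(-4)) / q^3    [power of a power]
= (((((q^4 · q^3) · q^2) / q^3)^(-4)) · ((q^2)^(-4))) / q^3    [power of a product]
= (((((q^4 · q^3) · q^2)^(-4)) / ((q^3)^(-4))) · ((q^2)^(-4))) / q^3    [power of a quotient]
= (((((q^4 · q^3)^(-4)) · ((q^2)^(-4))) / ((q^3)^(-4))) · ((q^2)^(-4))) / q^3    [power of a product]
= ((((((q^4)^(-4)) · ((q^3)^(-4))) · ((q^2)^(-4))) / ((q^3)^(-4))) · ((q^2)^(-4))) / q^3    [power of a product]
= ((((q^(-16) · ((q^3)^(-4))) · ((q^2)^(-4))) / ((q^3)^(-4))) · ((q^2)^(-4))) / q^3    [power of a power]
= ((((q^(-16) · q^(-12)) · ((q^2)^(-4))) / ((q^3)^(-4))) · ((q^2)^(-4))) / q^3    [power of a power]
= (((q^(-28) · ((q^2)^(-4))) / ((q^3)^(-4))) · ((q^2)^(-4))) / q^3    [product of powers]
= (((q^(-28) · q^(-8)) / ((q^3)^(-4))) · ((q^2)^(-4))) / q^3    [power of a power]
= ((q^(-36) / ((q^3)^(-4))) · ((q^2)^(-4))) / q^3    [product of powers]
= ((q^(-36) / q^(-12)) · ((q^2)^(-4))) / q^3    [power of a power]
= (q^(-24) · ((q^2)^(-4))) / q^3    [quotient of powers]
= (q^(-24) · q^(-8)) / q^3    [power of a power]
= q^(-32) / q^3    [product of powers]
= q^(-35)    [quotient of powers]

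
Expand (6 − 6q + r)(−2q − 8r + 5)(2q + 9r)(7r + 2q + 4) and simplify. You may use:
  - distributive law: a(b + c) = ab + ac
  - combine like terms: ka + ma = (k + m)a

−716q²r − 72q³ − 216q² − 2430qr² − 896qr − 2997r³ + 342r² + 240q + 1080r + 568q³r + 48q⁴ + 2196q²r² + 2642qr³ − 504r⁴

(6 − 6q + r)(−2q − 8r + 5)(2q + 9r)(7r + 2q + 4)
= (−12q − 48r + 30 + 12q² + 48qr − 30q − 2qr − 8r² + 5r)(2q + 9r)(7r + 2q + 4)    [distributive law]
= (−42q − 43r + 30 + 12q² + 46qr − 8r²)(2q + 9r)(7r + 2q + 4)    [combine like terms]
= (−84q² − 378qr − 86qr − 387r² + 60q + 270r + 24q³ + 108q²r + 92q²r + 414qr² − 16qr² − 72r³)(7r + 2q + 4)    [distributive law]
= (−84q² − 464qr − 387r² + 60q + 270r + 24q³ + 200q²r + 398qr² − 72r³)(7r + 2q + 4)    [combine like terms]
= −588q²r − 168q³ − 336q² − 3248qr² − 928q²r − 1856qr − 2709r³ − 774qr² − 1548r² + 420qr + 120q² + 240q + 1890r² + 540qr + 1080r + 168q³r + 48q⁴ + 96q³ + 1400q²r² + 400q³r + 800q²r + 2786qr³ + 796q²r² + 1592qr² − 504r⁴ − 144qr³ − 288r³    [distributive law]
= −716q²r − 72q³ − 216q² − 2430qr² − 896qr − 2997r³ + 342r² + 240q + 1080r + 568q³r + 48q⁴ + 2196q²r² + 2642qr³ − 504r⁴    [combine like terms]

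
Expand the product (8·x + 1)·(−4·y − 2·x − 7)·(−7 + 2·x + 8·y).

(8·x + 1)·(−4·y − 2·x − 7)·(−7 + 2·x + 8·y)
= (−32·x·y − 16·x² − 56·x − 4·y − 2·x − 7)·(−7 + 2·x + 8·y)    [distributive law]
= (−32·x·y − 16·x² − 58·x − 4·y − 7)·(−7 + 2·x + 8·y)    [combine like terms]
= 224·x·y − 64·x²·y − 256·x·y² + 112·x² − 32·x³ − 128·x²·y + 406·x − 116·x² − 464·x·y + 28·y − 8·x·y − 32·y² + 49 − 14·x − 56·y    [distributive law]
= −248·x·y − 192·x²·y − 256·x·y² − 4·x² − 32·x³ + 392·x − 28·y − 32·y² + 49    [combine like terms]

−248·x·y − 192·x²·y − 256·x·y² − 4·x² − 32·x³ + 392·x − 28·y − 32·y² + 49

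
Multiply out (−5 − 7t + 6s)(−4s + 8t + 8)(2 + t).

(−5 − 7t + 6s)(−4s + 8t + 8)(2 + t)
= (20s − 40t − 40 + 28st − 56t^2 − 56t − 24s^2 + 48st + 48s)(2 + t)    [distributive law]
= (68s − 96t − 40 + 76st − 56t^2 − 24s^2)(2 + t)    [combine like terms]
= 136s + 68st − 192t − 96t^2 − 80 − 40t + 152st + 76st^2 − 112t^2 − 56t^3 − 48s^2 − 24s^2t    [distributive law]
= 136s + 220st − 232t − 208t^2 − 80 + 76st^2 − 56t^3 − 48s^2 − 24s^2t    [combine like terms]

136s + 220st − 232t − 208t^2 − 80 + 76st^2 − 56t^3 − 48s^2 − 24s^2t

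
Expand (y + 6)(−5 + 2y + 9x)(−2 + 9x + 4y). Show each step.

(y + 6)(−5 + 2y + 9x)(−2 + 9x + 4y)
= (−5y + 2y^2 + 9xy − 30 + 12y + 54x)(−2 + 9x + 4y)    [distributive law]
= (7y + 2y^2 + 9xy − 30 + 54x)(−2 + 9x + 4y)    [combine like terms]
= −14y + 63xy + 28y^2 − 4y^2 + 18xy^2 + 8y^3 − 18xy + 81x^2y + 36xy^2 + 60 − 270x − 120y − 108x + 486x^2 + 216xy    [distributive law]
= −134y + 261xy + 24y^2 + 54xy^2 + 8y^3 + 81x^2y + 60 − 378x + 486x^2    [combine like terms]

−134y + 261xy + 24y^2 + 54xy^2 + 8y^3 + 81x^2y + 60 − 378x + 486x^2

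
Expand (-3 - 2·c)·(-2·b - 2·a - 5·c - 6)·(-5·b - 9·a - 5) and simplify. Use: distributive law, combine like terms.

(-3 - 2·c)·(-2·b - 2·a - 5·c - 6)·(-5·b - 9·a - 5)
= (6·b + 6·a + 15·c + 18 + 4·b·c + 4·a·c + 10·c^2 + 12·c)·(-5·b - 9·a - 5)    [distributive law]
= (6·b + 6·a + 27·c + 18 + 4·b·c + 4·a·c + 10·c^2)·(-5·b - 9·a - 5)    [combine like terms]
= -30·b^2 - 54·a·b - 30·b - 30·a·b - 54·a^2 - 30·a - 135·b·c - 243·a·c - 135·c - 90·b - 162·a - 90 - 20·b^2·c - 36·a·b·c - 20·b·c - 20·a·b·c - 36·a^2·c - 20·a·c - 50·b·c^2 - 90·a·c^2 - 50·c^2    [distributive law]
= -30·b^2 - 84·a·b - 120·b - 54·a^2 - 192·a - 155·b·c - 263·a·c - 135·c - 90 - 20·b^2·c - 56·a·b·c - 36·a^2·c - 50·b·c^2 - 90·a·c^2 - 50·c^2    [combine like terms]

-30·b^2 - 84·a·b - 120·b - 54·a^2 - 192·a - 155·b·c - 263·a·c - 135·c - 90 - 20·b^2·c - 56·a·b·c - 36·a^2·c - 50·b·c^2 - 90·a·c^2 - 50·c^2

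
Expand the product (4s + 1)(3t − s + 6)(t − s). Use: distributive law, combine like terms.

12st^2 − 16s^2t + 4s^3 + 20st − 23s^2 + 3t^2 + 6t − 6s

(4s + 1)(3t − s + 6)(t − s)
= (12st − 4s^2 + 24s + 3t − s + 6)(t − s)    [distributive law]
= (12st − 4s^2 + 23s + 3t + 6)(t − s)    [combine like terms]
= 12st^2 − 12s^2t − 4s^2t + 4s^3 + 23st − 23s^2 + 3t^2 − 3st + 6t − 6s    [distributive law]
= 12st^2 − 16s^2t + 4s^3 + 20st − 23s^2 + 3t^2 + 6t − 6s    [combine like terms]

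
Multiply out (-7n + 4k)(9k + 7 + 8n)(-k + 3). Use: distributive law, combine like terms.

31k^2n - 44kn - 147n + 56kn^2 - 168n^2 - 36k^3 + 80k^2 + 84k

(-7n + 4k)(9k + 7 + 8n)(-k + 3)
= (-63kn - 49n - 56n^2 + 36k^2 + 28k + 32kn)(-k + 3)    [distributive law]
= (-31kn - 49n - 56n^2 + 36k^2 + 28k)(-k + 3)    [combine like terms]
= 31k^2n - 93kn + 49kn - 147n + 56kn^2 - 168n^2 - 36k^3 + 108k^2 - 28k^2 + 84k    [distributive law]
= 31k^2n - 44kn - 147n + 56kn^2 - 168n^2 - 36k^3 + 80k^2 + 84k    [combine like terms]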